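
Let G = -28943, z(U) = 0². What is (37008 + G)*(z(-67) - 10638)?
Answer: -85795470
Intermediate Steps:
z(U) = 0
(37008 + G)*(z(-67) - 10638) = (37008 - 28943)*(0 - 10638) = 8065*(-10638) = -85795470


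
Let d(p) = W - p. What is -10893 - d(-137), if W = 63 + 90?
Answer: -11183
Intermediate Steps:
W = 153
d(p) = 153 - p
-10893 - d(-137) = -10893 - (153 - 1*(-137)) = -10893 - (153 + 137) = -10893 - 1*290 = -10893 - 290 = -11183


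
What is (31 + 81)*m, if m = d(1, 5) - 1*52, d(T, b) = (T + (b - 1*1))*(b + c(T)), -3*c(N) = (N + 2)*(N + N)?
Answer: -4144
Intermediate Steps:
c(N) = -2*N*(2 + N)/3 (c(N) = -(N + 2)*(N + N)/3 = -(2 + N)*2*N/3 = -2*N*(2 + N)/3)
d(T, b) = (b - 2*T*(2 + T)/3)*(-1 + T + b) (d(T, b) = (T + (b - 1*1))*(b - 2*T*(2 + T)/3) = (T + (b - 1))*(b - 2*T*(2 + T)/3) = (T + (-1 + b))*(b - 2*T*(2 + T)/3) = (-1 + T + b)*(b - 2*T*(2 + T)/3) = (b - 2*T*(2 + T)/3)*(-1 + T + b))
m = -37 (m = (5² - 1*5 - ⅔*1² - ⅔*1³ + (4/3)*1 - ⅔*5*1² - ⅓*1*5) - 1*52 = (25 - 5 - ⅔*1 - ⅔*1 + 4/3 - ⅔*5*1 - 5/3) - 52 = (25 - 5 - ⅔ - ⅔ + 4/3 - 10/3 - 5/3) - 52 = 15 - 52 = -37)
(31 + 81)*m = (31 + 81)*(-37) = 112*(-37) = -4144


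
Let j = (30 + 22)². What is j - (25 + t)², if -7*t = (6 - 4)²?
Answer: 103255/49 ≈ 2107.2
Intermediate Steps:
t = -4/7 (t = -(6 - 4)²/7 = -⅐*2² = -⅐*4 = -4/7 ≈ -0.57143)
j = 2704 (j = 52² = 2704)
j - (25 + t)² = 2704 - (25 - 4/7)² = 2704 - (171/7)² = 2704 - 1*29241/49 = 2704 - 29241/49 = 103255/49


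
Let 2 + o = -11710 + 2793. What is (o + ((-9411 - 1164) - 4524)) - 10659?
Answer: -34677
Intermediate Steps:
o = -8919 (o = -2 + (-11710 + 2793) = -2 - 8917 = -8919)
(o + ((-9411 - 1164) - 4524)) - 10659 = (-8919 + ((-9411 - 1164) - 4524)) - 10659 = (-8919 + (-10575 - 4524)) - 10659 = (-8919 - 15099) - 10659 = -24018 - 10659 = -34677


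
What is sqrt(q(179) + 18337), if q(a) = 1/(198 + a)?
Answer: 5*sqrt(104248794)/377 ≈ 135.41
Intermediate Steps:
sqrt(q(179) + 18337) = sqrt(1/(198 + 179) + 18337) = sqrt(1/377 + 18337) = sqrt(6913050/377) = 5*sqrt(104248794)/377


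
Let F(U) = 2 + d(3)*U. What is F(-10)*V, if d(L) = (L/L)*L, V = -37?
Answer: 1036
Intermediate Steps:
d(L) = L (d(L) = 1*L = L)
F(U) = 2 + 3*U
F(-10)*V = (2 + 3*(-10))*(-37) = (2 - 30)*(-37) = -28*(-37) = 1036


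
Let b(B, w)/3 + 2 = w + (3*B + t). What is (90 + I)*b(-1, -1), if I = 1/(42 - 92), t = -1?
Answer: -94479/50 ≈ -1889.6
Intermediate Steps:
I = -1/50 (I = 1/(-50) = -1/50 ≈ -0.020000)
b(B, w) = -9 + 3*w + 9*B (b(B, w) = -6 + 3*(w + (3*B - 1)) = -6 + 3*(w + (-1 + 3*B)) = -6 + 3*(-1 + w + 3*B) = -6 + (-3 + 3*w + 9*B) = -9 + 3*w + 9*B)
(90 + I)*b(-1, -1) = (90 - 1/50)*(-9 + 3*(-1) + 9*(-1)) = 4499*(-9 - 3 - 9)/50 = (4499/50)*(-21) = -94479/50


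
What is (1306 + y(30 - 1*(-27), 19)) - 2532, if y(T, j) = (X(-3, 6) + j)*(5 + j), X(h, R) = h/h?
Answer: -746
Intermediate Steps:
X(h, R) = 1
y(T, j) = (1 + j)*(5 + j)
(1306 + y(30 - 1*(-27), 19)) - 2532 = (1306 + (5 + 19**2 + 6*19)) - 2532 = (1306 + (5 + 361 + 114)) - 2532 = (1306 + 480) - 2532 = 1786 - 2532 = -746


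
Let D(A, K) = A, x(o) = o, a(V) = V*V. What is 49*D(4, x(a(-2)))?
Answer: 196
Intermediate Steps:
a(V) = V²
49*D(4, x(a(-2))) = 49*4 = 196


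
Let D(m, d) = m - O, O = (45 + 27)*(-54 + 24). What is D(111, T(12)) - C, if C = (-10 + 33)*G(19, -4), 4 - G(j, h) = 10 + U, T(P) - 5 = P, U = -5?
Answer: 2294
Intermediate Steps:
T(P) = 5 + P
O = -2160 (O = 72*(-30) = -2160)
G(j, h) = -1 (G(j, h) = 4 - (10 - 5) = 4 - 1*5 = 4 - 5 = -1)
D(m, d) = 2160 + m (D(m, d) = m - 1*(-2160) = m + 2160 = 2160 + m)
C = -23 (C = (-10 + 33)*(-1) = 23*(-1) = -23)
D(111, T(12)) - C = (2160 + 111) - 1*(-23) = 2271 + 23 = 2294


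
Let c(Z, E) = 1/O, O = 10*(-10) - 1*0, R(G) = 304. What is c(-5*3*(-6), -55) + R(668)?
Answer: 30399/100 ≈ 303.99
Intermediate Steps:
O = -100 (O = -100 + 0 = -100)
c(Z, E) = -1/100 (c(Z, E) = 1/(-100) = -1/100)
c(-5*3*(-6), -55) + R(668) = -1/100 + 304 = 30399/100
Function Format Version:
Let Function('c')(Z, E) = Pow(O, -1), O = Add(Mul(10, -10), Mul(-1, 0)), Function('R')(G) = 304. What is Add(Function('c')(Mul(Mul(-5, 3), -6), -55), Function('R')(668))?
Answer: Rational(30399, 100) ≈ 303.99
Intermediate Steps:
O = -100 (O = Add(-100, 0) = -100)
Function('c')(Z, E) = Rational(-1, 100) (Function('c')(Z, E) = Pow(-100, -1) = Rational(-1, 100))
Add(Function('c')(Mul(Mul(-5, 3), -6), -55), Function('R')(668)) = Add(Rational(-1, 100), 304) = Rational(30399, 100)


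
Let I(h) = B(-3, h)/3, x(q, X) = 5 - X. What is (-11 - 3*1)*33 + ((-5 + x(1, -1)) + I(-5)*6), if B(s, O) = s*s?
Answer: -443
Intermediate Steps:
B(s, O) = s²
I(h) = 3 (I(h) = (-3)²/3 = 9*(⅓) = 3)
(-11 - 3*1)*33 + ((-5 + x(1, -1)) + I(-5)*6) = (-11 - 3*1)*33 + ((-5 + (5 - 1*(-1))) + 3*6) = (-11 - 3)*33 + ((-5 + (5 + 1)) + 18) = -14*33 + ((-5 + 6) + 18) = -462 + (1 + 18) = -462 + 19 = -443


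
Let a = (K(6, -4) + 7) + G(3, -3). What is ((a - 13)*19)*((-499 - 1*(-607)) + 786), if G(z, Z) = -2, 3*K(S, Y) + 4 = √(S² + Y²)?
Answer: -158536 + 11324*√13 ≈ -1.1771e+5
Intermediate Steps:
K(S, Y) = -4/3 + √(S² + Y²)/3
a = 11/3 + 2*√13/3 (a = ((-4/3 + √(6² + (-4)²)/3) + 7) - 2 = ((-4/3 + √(36 + 16)/3) + 7) - 2 = ((-4/3 + √52/3) + 7) - 2 = ((-4/3 + (2*√13)/3) + 7) - 2 = ((-4/3 + 2*√13/3) + 7) - 2 = (17/3 + 2*√13/3) - 2 = 11/3 + 2*√13/3 ≈ 6.0704)
((a - 13)*19)*((-499 - 1*(-607)) + 786) = (((11/3 + 2*√13/3) - 13)*19)*((-499 - 1*(-607)) + 786) = ((-28/3 + 2*√13/3)*19)*((-499 + 607) + 786) = (-532/3 + 38*√13/3)*(108 + 786) = (-532/3 + 38*√13/3)*894 = -158536 + 11324*√13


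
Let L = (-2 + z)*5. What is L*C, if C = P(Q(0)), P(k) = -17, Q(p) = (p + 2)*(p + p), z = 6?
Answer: -340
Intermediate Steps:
Q(p) = 2*p*(2 + p) (Q(p) = (2 + p)*(2*p) = 2*p*(2 + p))
L = 20 (L = (-2 + 6)*5 = 4*5 = 20)
C = -17
L*C = 20*(-17) = -340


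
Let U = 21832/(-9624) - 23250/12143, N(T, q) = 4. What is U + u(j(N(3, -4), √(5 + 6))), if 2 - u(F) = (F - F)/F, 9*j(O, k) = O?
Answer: -31891939/14608029 ≈ -2.1832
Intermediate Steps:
j(O, k) = O/9
u(F) = 2 (u(F) = 2 - (F - F)/F = 2 - 0/F = 2 - 1*0 = 2 + 0 = 2)
U = -61107997/14608029 (U = 21832*(-1/9624) - 23250*1/12143 = -2729/1203 - 23250/12143 = -61107997/14608029 ≈ -4.1832)
U + u(j(N(3, -4), √(5 + 6))) = -61107997/14608029 + 2 = -31891939/14608029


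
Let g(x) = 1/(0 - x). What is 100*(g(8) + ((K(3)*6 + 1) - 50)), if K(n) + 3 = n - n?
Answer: -13425/2 ≈ -6712.5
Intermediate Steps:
K(n) = -3 (K(n) = -3 + (n - n) = -3 + 0 = -3)
g(x) = -1/x (g(x) = 1/(-x) = -1/x)
100*(g(8) + ((K(3)*6 + 1) - 50)) = 100*(-1/8 + ((-3*6 + 1) - 50)) = 100*(-1*1/8 + ((-18 + 1) - 50)) = 100*(-1/8 + (-17 - 50)) = 100*(-1/8 - 67) = 100*(-537/8) = -13425/2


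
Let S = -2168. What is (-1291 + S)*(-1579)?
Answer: 5461761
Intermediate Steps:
(-1291 + S)*(-1579) = (-1291 - 2168)*(-1579) = -3459*(-1579) = 5461761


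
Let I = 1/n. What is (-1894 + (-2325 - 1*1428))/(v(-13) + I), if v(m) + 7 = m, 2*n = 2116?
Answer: 5974526/21159 ≈ 282.36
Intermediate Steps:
n = 1058 (n = (½)*2116 = 1058)
v(m) = -7 + m
I = 1/1058 ≈ 0.00094518
(-1894 + (-2325 - 1*1428))/(v(-13) + I) = (-1894 + (-2325 - 1*1428))/((-7 - 13) + 1/1058) = (-1894 + (-2325 - 1428))/(-20 + 1/1058) = (-1894 - 3753)/(-21159/1058) = -5647*(-1058/21159) = 5974526/21159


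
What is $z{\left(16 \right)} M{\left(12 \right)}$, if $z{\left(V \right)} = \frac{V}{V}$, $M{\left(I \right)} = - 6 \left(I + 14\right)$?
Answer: $-156$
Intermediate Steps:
$M{\left(I \right)} = -84 - 6 I$ ($M{\left(I \right)} = - 6 \left(14 + I\right) = -84 - 6 I$)
$z{\left(V \right)} = 1$
$z{\left(16 \right)} M{\left(12 \right)} = 1 \left(-84 - 72\right) = 1 \left(-156\right) = -156$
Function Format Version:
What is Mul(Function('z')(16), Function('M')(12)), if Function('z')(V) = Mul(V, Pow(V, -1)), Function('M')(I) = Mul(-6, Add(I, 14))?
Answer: -156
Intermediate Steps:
Function('M')(I) = Add(-84, Mul(-6, I)) (Function('M')(I) = Mul(-6, Add(14, I)) = Add(-84, Mul(-6, I)))
Function('z')(V) = 1
Mul(Function('z')(16), Function('M')(12)) = Mul(1, Add(-84, Mul(-6, 12))) = Mul(1, Add(-84, -72)) = Mul(1, -156) = -156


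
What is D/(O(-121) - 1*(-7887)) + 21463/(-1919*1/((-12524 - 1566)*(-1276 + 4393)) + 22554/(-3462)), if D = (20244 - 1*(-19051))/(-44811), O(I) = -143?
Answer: -188740034046313854343585/57288465323821562688 ≈ -3294.6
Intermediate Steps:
D = -39295/44811 (D = (20244 + 19051)*(-1/44811) = 39295*(-1/44811) = -39295/44811 ≈ -0.87691)
D/(O(-121) - 1*(-7887)) + 21463/(-1919*1/((-12524 - 1566)*(-1276 + 4393)) + 22554/(-3462)) = -39295/(44811*(-143 - 1*(-7887))) + 21463/(-1919*1/((-12524 - 1566)*(-1276 + 4393)) + 22554/(-3462)) = -39295/(44811*(-143 + 7887)) + 21463/(-1919/((-14090*3117)) + 22554*(-1/3462)) = -39295/44811/7744 + 21463/(-1919/(-43918530) - 3759/577) = -39295/44811*1/7744 + 21463/(-1919*(-1/43918530) - 3759/577) = -39295/347016384 + 21463/(1919/43918530 - 3759/577) = -39295/347016384 + 21463/(-165088647007/25340991810) = -39295/347016384 + 21463*(-25340991810/165088647007) = -39295/347016384 - 543893707218030/165088647007 = -188740034046313854343585/57288465323821562688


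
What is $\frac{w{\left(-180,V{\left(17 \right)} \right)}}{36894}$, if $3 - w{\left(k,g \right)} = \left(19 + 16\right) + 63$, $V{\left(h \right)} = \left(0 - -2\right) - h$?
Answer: $- \frac{95}{36894} \approx -0.0025749$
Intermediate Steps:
$V{\left(h \right)} = 2 - h$ ($V{\left(h \right)} = \left(0 + 2\right) - h = 2 - h$)
$w{\left(k,g \right)} = -95$ ($w{\left(k,g \right)} = 3 - \left(\left(19 + 16\right) + 63\right) = 3 - \left(35 + 63\right) = 3 - 98 = -95$)
$\frac{w{\left(-180,V{\left(17 \right)} \right)}}{36894} = - \frac{95}{36894}$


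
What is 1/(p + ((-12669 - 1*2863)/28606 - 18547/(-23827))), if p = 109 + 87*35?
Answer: 340797581/1074955807733 ≈ 0.00031703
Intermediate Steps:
p = 3154 (p = 109 + 3045 = 3154)
1/(p + ((-12669 - 1*2863)/28606 - 18547/(-23827))) = 1/(3154 + ((-12669 - 1*2863)/28606 - 18547/(-23827))) = 1/(3154 + ((-12669 - 2863)*(1/28606) - 18547*(-1/23827))) = 1/(3154 + (-15532*1/28606 + 18547/23827)) = 1/(3154 + (-7766/14303 + 18547/23827)) = 1/(3154 + 80237259/340797581) = 1/(1074955807733/340797581) = 340797581/1074955807733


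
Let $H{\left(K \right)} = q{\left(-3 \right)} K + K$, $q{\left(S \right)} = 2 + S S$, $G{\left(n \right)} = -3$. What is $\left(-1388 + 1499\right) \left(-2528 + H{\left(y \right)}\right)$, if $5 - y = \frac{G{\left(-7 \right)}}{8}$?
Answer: $- \frac{546897}{2} \approx -2.7345 \cdot 10^{5}$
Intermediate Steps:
$q{\left(S \right)} = 2 + S^{2}$
$y = \frac{43}{8}$ ($y = 5 - - \frac{3}{8} = 5 + \frac{3}{8} = \frac{43}{8} \approx 5.375$)
$H{\left(K \right)} = 12 K$ ($H{\left(K \right)} = \left(2 + \left(-3\right)^{2}\right) K + K = \left(2 + 9\right) K + K = 11 K + K = 12 K$)
$\left(-1388 + 1499\right) \left(-2528 + H{\left(y \right)}\right) = \left(-1388 + 1499\right) \left(-2528 + 12 \cdot \frac{43}{8}\right) = 111 \left(-2528 + \frac{129}{2}\right) = 111 \left(- \frac{4927}{2}\right) = - \frac{546897}{2}$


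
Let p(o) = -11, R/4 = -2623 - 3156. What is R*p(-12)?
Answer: 254276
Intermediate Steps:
R = -23116 (R = 4*(-2623 - 3156) = 4*(-5779) = -23116)
R*p(-12) = -23116*(-11) = 254276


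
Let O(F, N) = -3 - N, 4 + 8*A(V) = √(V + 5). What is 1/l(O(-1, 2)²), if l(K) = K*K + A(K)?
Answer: 19984/12479993 - 4*√30/12479993 ≈ 0.0015995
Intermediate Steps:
A(V) = -½ + √(5 + V)/8 (A(V) = -½ + √(V + 5)/8 = -½ + √(5 + V)/8)
l(K) = -½ + K² + √(5 + K)/8 (l(K) = K*K + (-½ + √(5 + K)/8) = K² + (-½ + √(5 + K)/8) = -½ + K² + √(5 + K)/8)
1/l(O(-1, 2)²) = 1/(-½ + ((-3 - 1*2)²)² + √(5 + (-3 - 1*2)²)/8) = 1/(-½ + ((-3 - 2)²)² + √(5 + (-3 - 2)²)/8) = 1/(-½ + ((-5)²)² + √(5 + (-5)²)/8) = 1/(-½ + 25² + √(5 + 25)/8) = 1/(-½ + 625 + √30/8) = 1/(1249/2 + √30/8)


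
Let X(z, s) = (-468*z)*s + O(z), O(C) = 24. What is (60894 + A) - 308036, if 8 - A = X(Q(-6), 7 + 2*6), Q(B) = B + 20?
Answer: -122670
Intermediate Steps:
Q(B) = 20 + B
X(z, s) = 24 - 468*s*z (X(z, s) = (-468*z)*s + 24 = -468*s*z + 24 = 24 - 468*s*z)
A = 124472 (A = 8 - (24 - 468*(7 + 2*6)*(20 - 6)) = 8 - (24 - 468*(7 + 12)*14) = 8 - (24 - 468*19*14) = 8 - (24 - 124488) = 8 - 1*(-124464) = 8 + 124464 = 124472)
(60894 + A) - 308036 = (60894 + 124472) - 308036 = 185366 - 308036 = -122670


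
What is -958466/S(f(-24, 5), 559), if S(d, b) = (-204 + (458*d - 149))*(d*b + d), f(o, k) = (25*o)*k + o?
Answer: -479233/1172999318400 ≈ -4.0855e-7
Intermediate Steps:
f(o, k) = o + 25*k*o (f(o, k) = 25*k*o + o = o + 25*k*o)
S(d, b) = (-353 + 458*d)*(d + b*d) (S(d, b) = (-204 + (-149 + 458*d))*(b*d + d) = (-353 + 458*d)*(d + b*d))
-958466/S(f(-24, 5), 559) = -958466*(-1/(24*(1 + 25*5)*(-353 - 353*559 + 458*(-24*(1 + 25*5)) + 458*559*(-24*(1 + 25*5))))) = -958466*(-1/(24*(1 + 125)*(-353 - 197327 + 458*(-24*(1 + 125)) + 458*559*(-24*(1 + 125))))) = -958466*(-1/(3024*(-353 - 197327 + 458*(-24*126) + 458*559*(-24*126)))) = -958466*(-1/(3024*(-353 - 197327 + 458*(-3024) + 458*559*(-3024)))) = -958466*(-1/(3024*(-353 - 197327 - 1384992 - 774210528))) = -958466/((-3024*(-775793200))) = -958466/2345998636800 = -958466*1/2345998636800 = -479233/1172999318400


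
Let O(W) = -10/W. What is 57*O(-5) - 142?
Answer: -28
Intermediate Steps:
57*O(-5) - 142 = 57*(-10/(-5)) - 142 = 57*(-10*(-⅕)) - 142 = 57*2 - 142 = 114 - 142 = -28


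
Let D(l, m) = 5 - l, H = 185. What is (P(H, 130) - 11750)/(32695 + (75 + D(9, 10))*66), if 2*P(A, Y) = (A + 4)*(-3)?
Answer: -24067/74762 ≈ -0.32191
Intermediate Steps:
P(A, Y) = -6 - 3*A/2 (P(A, Y) = ((A + 4)*(-3))/2 = ((4 + A)*(-3))/2 = (-12 - 3*A)/2 = -6 - 3*A/2)
(P(H, 130) - 11750)/(32695 + (75 + D(9, 10))*66) = ((-6 - 3/2*185) - 11750)/(32695 + (75 + (5 - 1*9))*66) = ((-6 - 555/2) - 11750)/(32695 + (75 + (5 - 9))*66) = (-567/2 - 11750)/(32695 + (75 - 4)*66) = -24067/(2*(32695 + 71*66)) = -24067/(2*(32695 + 4686)) = -24067/2/37381 = -24067/2*1/37381 = -24067/74762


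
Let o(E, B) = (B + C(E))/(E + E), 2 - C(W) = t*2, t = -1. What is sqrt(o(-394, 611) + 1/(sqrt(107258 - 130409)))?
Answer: sqrt(-64935300085155 - 3593868636*I*sqrt(23151))/9121494 ≈ 0.0037197 - 0.88344*I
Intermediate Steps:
C(W) = 4 (C(W) = 2 - (-1)*2 = 2 - 1*(-2) = 2 + 2 = 4)
o(E, B) = (4 + B)/(2*E) (o(E, B) = (B + 4)/(E + E) = (4 + B)/((2*E)) = (4 + B)*(1/(2*E)) = (4 + B)/(2*E))
sqrt(o(-394, 611) + 1/(sqrt(107258 - 130409))) = sqrt((1/2)*(4 + 611)/(-394) + 1/(sqrt(107258 - 130409))) = sqrt((1/2)*(-1/394)*615 + 1/(sqrt(-23151))) = sqrt(-615/788 + 1/(I*sqrt(23151))) = sqrt(-615/788 - I*sqrt(23151)/23151)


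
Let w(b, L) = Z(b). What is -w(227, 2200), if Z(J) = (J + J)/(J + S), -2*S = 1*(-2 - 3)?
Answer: -908/459 ≈ -1.9782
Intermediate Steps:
S = 5/2 (S = -(-2 - 3)/2 = -(-5)/2 = -½*(-5) = 5/2 ≈ 2.5000)
Z(J) = 2*J/(5/2 + J) (Z(J) = (J + J)/(J + 5/2) = (2*J)/(5/2 + J) = 2*J/(5/2 + J))
w(b, L) = 4*b/(5 + 2*b)
-w(227, 2200) = -4*227/(5 + 2*227) = -4*227/(5 + 454) = -4*227/459 = -1*908/459 = -908/459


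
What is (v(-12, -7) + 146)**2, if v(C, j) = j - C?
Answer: 22801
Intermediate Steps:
(v(-12, -7) + 146)**2 = ((-7 - 1*(-12)) + 146)**2 = ((-7 + 12) + 146)**2 = (5 + 146)**2 = 151**2 = 22801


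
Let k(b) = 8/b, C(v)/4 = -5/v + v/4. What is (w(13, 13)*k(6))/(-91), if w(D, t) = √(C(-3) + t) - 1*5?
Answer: 20/273 - 20*√6/819 ≈ 0.013443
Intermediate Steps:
C(v) = v - 20/v (C(v) = 4*(-5/v + v/4) = v - 20/v)
w(D, t) = -5 + √(11/3 + t) (w(D, t) = √((-3 - 20/(-3)) + t) - 1*5 = √((-3 - 20*(-⅓)) + t) - 5 = √((-3 + 20/3) + t) - 5 = √(11/3 + t) - 5 = -5 + √(11/3 + t))
(w(13, 13)*k(6))/(-91) = ((-5 + √(33 + 9*13)/3)*(8/6))/(-91) = ((-5 + √(33 + 117)/3)*(8*(⅙)))*(-1/91) = ((-5 + √150/3)*(4/3))*(-1/91) = ((-5 + (5*√6)/3)*(4/3))*(-1/91) = ((-5 + 5*√6/3)*(4/3))*(-1/91) = (-20/3 + 20*√6/9)*(-1/91) = 20/273 - 20*√6/819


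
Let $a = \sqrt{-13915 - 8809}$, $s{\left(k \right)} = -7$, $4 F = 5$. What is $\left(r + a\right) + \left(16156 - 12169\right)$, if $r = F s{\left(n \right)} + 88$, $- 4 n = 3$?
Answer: $\frac{16265}{4} + 2 i \sqrt{5681} \approx 4066.3 + 150.74 i$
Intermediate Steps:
$F = \frac{5}{4}$ ($F = \frac{1}{4} \cdot 5 = \frac{5}{4} \approx 1.25$)
$n = - \frac{3}{4}$ ($n = \left(- \frac{1}{4}\right) 3 = - \frac{3}{4} \approx -0.75$)
$a = 2 i \sqrt{5681}$ ($a = \sqrt{-22724} = 2 i \sqrt{5681} \approx 150.74 i$)
$r = \frac{317}{4}$ ($r = \frac{5}{4} \left(-7\right) + 88 = - \frac{35}{4} + 88 = \frac{317}{4} \approx 79.25$)
$\left(r + a\right) + \left(16156 - 12169\right) = \left(\frac{317}{4} + 2 i \sqrt{5681}\right) + \left(16156 - 12169\right) = \left(\frac{317}{4} + 2 i \sqrt{5681}\right) + 3987 = \frac{16265}{4} + 2 i \sqrt{5681}$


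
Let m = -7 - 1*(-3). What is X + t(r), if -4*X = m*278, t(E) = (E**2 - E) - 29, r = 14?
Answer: 431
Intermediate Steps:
t(E) = -29 + E**2 - E
m = -4 (m = -7 + 3 = -4)
X = 278 (X = -(-1)*278 = -1/4*(-1112) = 278)
X + t(r) = 278 + (-29 + 14**2 - 1*14) = 278 + (-29 + 196 - 14) = 278 + 153 = 431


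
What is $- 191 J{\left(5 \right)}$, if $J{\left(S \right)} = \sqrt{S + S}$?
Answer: $- 191 \sqrt{10} \approx -604.0$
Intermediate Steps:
$J{\left(S \right)} = \sqrt{2} \sqrt{S}$ ($J{\left(S \right)} = \sqrt{2 S} = \sqrt{2} \sqrt{S}$)
$- 191 J{\left(5 \right)} = - 191 \sqrt{2} \sqrt{5} = - 191 \sqrt{10}$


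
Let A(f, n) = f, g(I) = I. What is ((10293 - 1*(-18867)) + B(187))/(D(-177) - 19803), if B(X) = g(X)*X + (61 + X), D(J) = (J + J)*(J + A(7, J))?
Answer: 21459/13459 ≈ 1.5944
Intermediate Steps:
D(J) = 2*J*(7 + J) (D(J) = (J + J)*(J + 7) = (2*J)*(7 + J) = 2*J*(7 + J))
B(X) = 61 + X + X² (B(X) = X*X + (61 + X) = X² + (61 + X) = 61 + X + X²)
((10293 - 1*(-18867)) + B(187))/(D(-177) - 19803) = ((10293 - 1*(-18867)) + (61 + 187 + 187²))/(2*(-177)*(7 - 177) - 19803) = ((10293 + 18867) + (61 + 187 + 34969))/(2*(-177)*(-170) - 19803) = (29160 + 35217)/(60180 - 19803) = 64377/40377 = 64377*(1/40377) = 21459/13459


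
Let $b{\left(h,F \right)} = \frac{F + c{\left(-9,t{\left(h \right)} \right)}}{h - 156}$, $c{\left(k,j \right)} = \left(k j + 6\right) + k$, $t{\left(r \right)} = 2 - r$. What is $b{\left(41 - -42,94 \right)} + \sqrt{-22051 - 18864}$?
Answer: $- \frac{820}{73} + 7 i \sqrt{835} \approx -11.233 + 202.27 i$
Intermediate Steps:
$c{\left(k,j \right)} = 6 + k + j k$ ($c{\left(k,j \right)} = \left(j k + 6\right) + k = \left(6 + j k\right) + k = 6 + k + j k$)
$b{\left(h,F \right)} = \frac{-21 + F + 9 h}{-156 + h}$ ($b{\left(h,F \right)} = \frac{F + \left(6 - 9 + \left(2 - h\right) \left(-9\right)\right)}{h - 156} = \frac{F + \left(6 - 9 + \left(-18 + 9 h\right)\right)}{-156 + h} = \frac{F + \left(-21 + 9 h\right)}{-156 + h} = \frac{-21 + F + 9 h}{-156 + h}$)
$b{\left(41 - -42,94 \right)} + \sqrt{-22051 - 18864} = \frac{-21 + 94 + 9 \left(41 - -42\right)}{-156 + \left(41 - -42\right)} + \sqrt{-22051 - 18864} = \frac{-21 + 94 + 9 \left(41 + 42\right)}{-156 + \left(41 + 42\right)} + \sqrt{-40915} = \frac{-21 + 94 + 9 \cdot 83}{-156 + 83} + 7 i \sqrt{835} = \frac{-21 + 94 + 747}{-73} + 7 i \sqrt{835} = \left(- \frac{1}{73}\right) 820 + 7 i \sqrt{835} = - \frac{820}{73} + 7 i \sqrt{835}$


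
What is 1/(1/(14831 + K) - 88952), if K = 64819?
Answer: -79650/7085026799 ≈ -1.1242e-5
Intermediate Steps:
1/(1/(14831 + K) - 88952) = 1/(1/(14831 + 64819) - 88952) = 1/(1/79650 - 88952) = 1/(-7085026799/79650) = -79650/7085026799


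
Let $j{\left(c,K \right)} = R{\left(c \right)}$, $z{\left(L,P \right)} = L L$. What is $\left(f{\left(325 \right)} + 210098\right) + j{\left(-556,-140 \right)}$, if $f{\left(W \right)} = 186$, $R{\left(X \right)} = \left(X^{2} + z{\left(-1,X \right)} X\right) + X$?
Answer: $518308$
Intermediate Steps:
$z{\left(L,P \right)} = L^{2}$
$R{\left(X \right)} = X^{2} + 2 X$ ($R{\left(X \right)} = \left(X^{2} + \left(-1\right)^{2} X\right) + X = \left(X^{2} + 1 X\right) + X = \left(X^{2} + X\right) + X = \left(X + X^{2}\right) + X = X^{2} + 2 X$)
$j{\left(c,K \right)} = c \left(2 + c\right)$
$\left(f{\left(325 \right)} + 210098\right) + j{\left(-556,-140 \right)} = \left(186 + 210098\right) - 556 \left(2 - 556\right) = 210284 - -308024 = 210284 + 308024 = 518308$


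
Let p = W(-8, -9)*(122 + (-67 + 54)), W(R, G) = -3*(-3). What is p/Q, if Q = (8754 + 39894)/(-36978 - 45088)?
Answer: -13417791/8108 ≈ -1654.9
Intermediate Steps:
W(R, G) = 9
Q = -24324/41033 (Q = 48648/(-82066) = 48648*(-1/82066) = -24324/41033 ≈ -0.59279)
p = 981 (p = 9*(122 + (-67 + 54)) = 9*(122 - 13) = 9*109 = 981)
p/Q = 981/(-24324/41033) = 981*(-41033/24324) = -13417791/8108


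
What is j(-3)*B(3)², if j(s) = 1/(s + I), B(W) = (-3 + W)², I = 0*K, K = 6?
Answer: 0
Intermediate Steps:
I = 0 (I = 0*6 = 0)
j(s) = 1/s (j(s) = 1/(s + 0) = 1/s)
j(-3)*B(3)² = ((-3 + 3)²)²/(-3) = -(0²)²/3 = -⅓*0² = -⅓*0 = 0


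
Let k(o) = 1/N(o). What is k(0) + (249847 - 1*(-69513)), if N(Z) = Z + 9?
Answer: 2874241/9 ≈ 3.1936e+5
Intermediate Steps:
N(Z) = 9 + Z
k(o) = 1/(9 + o)
k(0) + (249847 - 1*(-69513)) = 1/(9 + 0) + (249847 - 1*(-69513)) = 1/9 + (249847 + 69513) = 1/9 + 319360 = 2874241/9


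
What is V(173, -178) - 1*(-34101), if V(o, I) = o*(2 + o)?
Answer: 64376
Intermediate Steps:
V(173, -178) - 1*(-34101) = 173*(2 + 173) - 1*(-34101) = 173*175 + 34101 = 30275 + 34101 = 64376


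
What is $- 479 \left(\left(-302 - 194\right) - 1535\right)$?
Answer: $972849$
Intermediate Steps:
$- 479 \left(\left(-302 - 194\right) - 1535\right) = - 479 \left(-496 - 1535\right) = \left(-479\right) \left(-2031\right) = 972849$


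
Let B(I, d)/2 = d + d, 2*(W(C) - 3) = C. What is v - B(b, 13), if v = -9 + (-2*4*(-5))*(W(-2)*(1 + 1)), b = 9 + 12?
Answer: 99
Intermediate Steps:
b = 21
W(C) = 3 + C/2
B(I, d) = 4*d (B(I, d) = 2*(d + d) = 2*(2*d) = 4*d)
v = 151 (v = -9 + (-2*4*(-5))*((3 + (½)*(-2))*(1 + 1)) = -9 + (-8*(-5))*((3 - 1)*2) = -9 + 40*(2*2) = -9 + 40*4 = -9 + 160 = 151)
v - B(b, 13) = 151 - 4*13 = 151 - 1*52 = 151 - 52 = 99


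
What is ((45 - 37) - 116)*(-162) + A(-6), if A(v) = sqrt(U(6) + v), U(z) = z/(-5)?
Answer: 17496 + 6*I*sqrt(5)/5 ≈ 17496.0 + 2.6833*I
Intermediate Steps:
U(z) = -z/5 (U(z) = z*(-1/5) = -z/5)
A(v) = sqrt(-6/5 + v) (A(v) = sqrt(-1/5*6 + v) = sqrt(-6/5 + v))
((45 - 37) - 116)*(-162) + A(-6) = ((45 - 37) - 116)*(-162) + sqrt(-30 + 25*(-6))/5 = (8 - 116)*(-162) + sqrt(-30 - 150)/5 = -108*(-162) + sqrt(-180)/5 = 17496 + (6*I*sqrt(5))/5 = 17496 + 6*I*sqrt(5)/5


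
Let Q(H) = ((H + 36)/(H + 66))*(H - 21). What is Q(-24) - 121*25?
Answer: -21265/7 ≈ -3037.9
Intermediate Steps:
Q(H) = (-21 + H)*(36 + H)/(66 + H) (Q(H) = ((36 + H)/(66 + H))*(-21 + H) = (-21 + H)*(36 + H)/(66 + H))
Q(-24) - 121*25 = (-756 + (-24)² + 15*(-24))/(66 - 24) - 121*25 = (-756 + 576 - 360)/42 - 3025 = (1/42)*(-540) - 3025 = -90/7 - 3025 = -21265/7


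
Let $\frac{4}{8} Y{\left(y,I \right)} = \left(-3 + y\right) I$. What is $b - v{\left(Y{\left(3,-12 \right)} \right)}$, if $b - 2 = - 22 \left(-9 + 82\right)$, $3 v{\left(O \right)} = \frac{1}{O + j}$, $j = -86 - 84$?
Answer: $- \frac{818039}{510} \approx -1604.0$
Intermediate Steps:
$j = -170$ ($j = -86 - 84 = -170$)
$Y{\left(y,I \right)} = 2 I \left(-3 + y\right)$ ($Y{\left(y,I \right)} = 2 \left(-3 + y\right) I = 2 I \left(-3 + y\right)$)
$v{\left(O \right)} = \frac{1}{3 \left(-170 + O\right)}$ ($v{\left(O \right)} = \frac{1}{3 \left(O - 170\right)} = \frac{1}{3 \left(-170 + O\right)}$)
$b = -1604$ ($b = 2 - 22 \left(-9 + 82\right) = 2 - 1606 = -1604$)
$b - v{\left(Y{\left(3,-12 \right)} \right)} = -1604 - \frac{1}{3 \left(-170 + 2 \left(-12\right) \left(-3 + 3\right)\right)} = -1604 - \frac{1}{3 \left(-170 + 2 \left(-12\right) 0\right)} = -1604 - \frac{1}{3 \left(-170 + 0\right)} = -1604 - \frac{1}{3 \left(-170\right)} = -1604 - \frac{1}{3} \left(- \frac{1}{170}\right) = -1604 - - \frac{1}{510} = -1604 + \frac{1}{510} = - \frac{818039}{510}$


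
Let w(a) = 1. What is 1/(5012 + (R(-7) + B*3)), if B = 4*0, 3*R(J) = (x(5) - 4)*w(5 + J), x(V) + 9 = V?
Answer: 3/15028 ≈ 0.00019963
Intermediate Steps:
x(V) = -9 + V
R(J) = -8/3 (R(J) = (((-9 + 5) - 4)*1)/3 = ((-4 - 4)*1)/3 = (-8*1)/3 = (1/3)*(-8) = -8/3)
B = 0
1/(5012 + (R(-7) + B*3)) = 1/(5012 + (-8/3 + 0*3)) = 1/(5012 + (-8/3 + 0)) = 1/(5012 - 8/3) = 1/(15028/3) = 3/15028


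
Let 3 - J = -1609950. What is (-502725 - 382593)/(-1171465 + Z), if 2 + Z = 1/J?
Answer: 712660185027/943003405525 ≈ 0.75573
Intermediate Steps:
J = 1609953 (J = 3 - 1*(-1609950) = 3 + 1609950 = 1609953)
Z = -3219905/1609953 (Z = -2 + 1/1609953 = -3219905/1609953 ≈ -2.0000)
(-502725 - 382593)/(-1171465 + Z) = (-502725 - 382593)/(-1171465 - 3219905/1609953) = -885318/(-1886006811050/1609953) = -885318*(-1609953/1886006811050) = 712660185027/943003405525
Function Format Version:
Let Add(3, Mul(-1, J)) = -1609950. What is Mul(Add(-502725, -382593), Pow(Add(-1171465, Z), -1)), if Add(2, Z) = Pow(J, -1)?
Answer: Rational(712660185027, 943003405525) ≈ 0.75573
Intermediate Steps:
J = 1609953 (J = Add(3, Mul(-1, -1609950)) = Add(3, 1609950) = 1609953)
Z = Rational(-3219905, 1609953) (Z = Add(-2, Pow(1609953, -1)) = Add(-2, Rational(1, 1609953)) = Rational(-3219905, 1609953) ≈ -2.0000)
Mul(Add(-502725, -382593), Pow(Add(-1171465, Z), -1)) = Mul(Add(-502725, -382593), Pow(Add(-1171465, Rational(-3219905, 1609953)), -1)) = Mul(-885318, Pow(Rational(-1886006811050, 1609953), -1)) = Mul(-885318, Rational(-1609953, 1886006811050)) = Rational(712660185027, 943003405525)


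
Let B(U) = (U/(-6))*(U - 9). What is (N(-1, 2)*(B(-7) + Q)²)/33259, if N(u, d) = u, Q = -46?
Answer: -37636/299331 ≈ -0.12573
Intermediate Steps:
B(U) = -U*(-9 + U)/6 (B(U) = (U*(-⅙))*(-9 + U) = (-U/6)*(-9 + U) = -U*(-9 + U)/6)
(N(-1, 2)*(B(-7) + Q)²)/33259 = -((⅙)*(-7)*(9 - 1*(-7)) - 46)²/33259 = -((⅙)*(-7)*(9 + 7) - 46)²*(1/33259) = -((⅙)*(-7)*16 - 46)²*(1/33259) = -(-56/3 - 46)²*(1/33259) = -(-194/3)²*(1/33259) = -1*37636/9*(1/33259) = -37636/9*1/33259 = -37636/299331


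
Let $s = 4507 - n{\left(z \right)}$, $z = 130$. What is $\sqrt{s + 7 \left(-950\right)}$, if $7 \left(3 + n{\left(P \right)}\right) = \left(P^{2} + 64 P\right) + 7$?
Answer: $\frac{i \sqrt{281449}}{7} \approx 75.788 i$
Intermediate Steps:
$n{\left(P \right)} = -2 + \frac{P^{2}}{7} + \frac{64 P}{7}$ ($n{\left(P \right)} = -3 + \frac{\left(P^{2} + 64 P\right) + 7}{7} = -3 + \frac{7 + P^{2} + 64 P}{7} = -3 + \left(1 + \frac{P^{2}}{7} + \frac{64 P}{7}\right) = -2 + \frac{P^{2}}{7} + \frac{64 P}{7}$)
$s = \frac{6343}{7}$ ($s = 4507 - \left(-2 + \frac{130^{2}}{7} + \frac{64}{7} \cdot 130\right) = 4507 - \left(-2 + \frac{1}{7} \cdot 16900 + \frac{8320}{7}\right) = 4507 - \left(-2 + \frac{16900}{7} + \frac{8320}{7}\right) = 4507 - \frac{25206}{7} = \frac{6343}{7} \approx 906.14$)
$\sqrt{s + 7 \left(-950\right)} = \sqrt{\frac{6343}{7} + 7 \left(-950\right)} = \sqrt{\frac{6343}{7} - 6650} = \sqrt{- \frac{40207}{7}} = \frac{i \sqrt{281449}}{7}$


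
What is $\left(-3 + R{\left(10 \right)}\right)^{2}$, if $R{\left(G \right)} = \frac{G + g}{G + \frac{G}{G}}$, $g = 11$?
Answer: $\frac{144}{121} \approx 1.1901$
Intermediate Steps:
$R{\left(G \right)} = \frac{11 + G}{1 + G}$ ($R{\left(G \right)} = \frac{G + 11}{G + \frac{G}{G}} = \frac{11 + G}{G + 1} = \frac{11 + G}{1 + G}$)
$\left(-3 + R{\left(10 \right)}\right)^{2} = \left(-3 + \frac{11 + 10}{1 + 10}\right)^{2} = \left(-3 + \frac{1}{11} \cdot 21\right)^{2} = \left(-3 + \frac{21}{11}\right)^{2} = \left(- \frac{12}{11}\right)^{2} = \frac{144}{121}$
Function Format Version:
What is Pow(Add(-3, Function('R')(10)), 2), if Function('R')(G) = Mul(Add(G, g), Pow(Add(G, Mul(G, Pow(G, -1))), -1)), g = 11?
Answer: Rational(144, 121) ≈ 1.1901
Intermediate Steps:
Function('R')(G) = Mul(Pow(Add(1, G), -1), Add(11, G)) (Function('R')(G) = Mul(Add(G, 11), Pow(Add(G, Mul(G, Pow(G, -1))), -1)) = Mul(Add(11, G), Pow(Add(G, 1), -1)) = Mul(Add(11, G), Pow(Add(1, G), -1)) = Mul(Pow(Add(1, G), -1), Add(11, G)))
Pow(Add(-3, Function('R')(10)), 2) = Pow(Add(-3, Mul(Pow(Add(1, 10), -1), Add(11, 10))), 2) = Pow(Add(-3, Mul(Pow(11, -1), 21)), 2) = Pow(Add(-3, Mul(Rational(1, 11), 21)), 2) = Pow(Add(-3, Rational(21, 11)), 2) = Pow(Rational(-12, 11), 2) = Rational(144, 121)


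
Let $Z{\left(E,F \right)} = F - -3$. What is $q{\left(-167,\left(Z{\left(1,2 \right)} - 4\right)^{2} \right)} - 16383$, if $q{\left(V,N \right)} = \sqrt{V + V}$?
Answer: $-16383 + i \sqrt{334} \approx -16383.0 + 18.276 i$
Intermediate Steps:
$Z{\left(E,F \right)} = 3 + F$ ($Z{\left(E,F \right)} = F + 3 = 3 + F$)
$q{\left(V,N \right)} = \sqrt{2} \sqrt{V}$ ($q{\left(V,N \right)} = \sqrt{2 V} = \sqrt{2} \sqrt{V}$)
$q{\left(-167,\left(Z{\left(1,2 \right)} - 4\right)^{2} \right)} - 16383 = \sqrt{2} \sqrt{-167} - 16383 = \sqrt{2} i \sqrt{167} - 16383 = i \sqrt{334} - 16383 = -16383 + i \sqrt{334}$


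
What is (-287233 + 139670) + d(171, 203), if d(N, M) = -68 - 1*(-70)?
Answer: -147561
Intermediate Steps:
d(N, M) = 2 (d(N, M) = -68 + 70 = 2)
(-287233 + 139670) + d(171, 203) = (-287233 + 139670) + 2 = -147563 + 2 = -147561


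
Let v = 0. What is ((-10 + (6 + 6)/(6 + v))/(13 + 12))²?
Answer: 64/625 ≈ 0.10240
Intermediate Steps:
((-10 + (6 + 6)/(6 + v))/(13 + 12))² = ((-10 + (6 + 6)/(6 + 0))/(13 + 12))² = ((-10 + 12/6)/25)² = ((-10 + 12*(⅙))*(1/25))² = ((-10 + 2)*(1/25))² = (-8*1/25)² = (-8/25)² = 64/625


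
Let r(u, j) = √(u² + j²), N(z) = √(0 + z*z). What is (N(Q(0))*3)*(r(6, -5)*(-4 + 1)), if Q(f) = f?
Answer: 0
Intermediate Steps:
N(z) = √(z²) (N(z) = √(0 + z²) = √(z²))
r(u, j) = √(j² + u²)
(N(Q(0))*3)*(r(6, -5)*(-4 + 1)) = (√(0²)*3)*(√((-5)² + 6²)*(-4 + 1)) = (√0*3)*(√(25 + 36)*(-3)) = (0*3)*(√61*(-3)) = 0*(-3*√61) = 0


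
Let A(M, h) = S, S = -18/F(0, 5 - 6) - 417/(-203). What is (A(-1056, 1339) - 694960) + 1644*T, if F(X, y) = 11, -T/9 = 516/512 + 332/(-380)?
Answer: -4731079873957/6788320 ≈ -6.9694e+5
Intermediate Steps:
T = -14679/12160 (T = -9*(516/512 + 332/(-380)) = -9*(516*(1/512) + 332*(-1/380)) = -9*(129/128 - 83/95) = -9*1631/12160 = -14679/12160 ≈ -1.2072)
S = 933/2233 (S = -18/11 - 417/(-203) = -18*1/11 - 417*(-1/203) = -18/11 + 417/203 = 933/2233 ≈ 0.41782)
A(M, h) = 933/2233
(A(-1056, 1339) - 694960) + 1644*T = (933/2233 - 694960) + 1644*(-14679/12160) = -1551844747/2233 - 6033069/3040 = -4731079873957/6788320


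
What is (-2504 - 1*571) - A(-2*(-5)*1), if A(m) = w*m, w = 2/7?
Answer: -21545/7 ≈ -3077.9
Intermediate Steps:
w = 2/7 (w = 2*(1/7) = 2/7 ≈ 0.28571)
A(m) = 2*m/7
(-2504 - 1*571) - A(-2*(-5)*1) = (-2504 - 1*571) - 2*-2*(-5)*1/7 = (-2504 - 571) - 2*10*1/7 = -3075 - 2*10/7 = -3075 - 1*20/7 = -3075 - 20/7 = -21545/7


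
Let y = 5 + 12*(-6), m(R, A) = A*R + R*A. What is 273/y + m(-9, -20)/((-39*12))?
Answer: -4219/871 ≈ -4.8439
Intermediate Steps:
m(R, A) = 2*A*R (m(R, A) = A*R + A*R = 2*A*R)
y = -67 (y = 5 - 72 = -67)
273/y + m(-9, -20)/((-39*12)) = 273/(-67) + (2*(-20)*(-9))/((-39*12)) = 273*(-1/67) + 360/(-468) = -273/67 + 360*(-1/468) = -273/67 - 10/13 = -4219/871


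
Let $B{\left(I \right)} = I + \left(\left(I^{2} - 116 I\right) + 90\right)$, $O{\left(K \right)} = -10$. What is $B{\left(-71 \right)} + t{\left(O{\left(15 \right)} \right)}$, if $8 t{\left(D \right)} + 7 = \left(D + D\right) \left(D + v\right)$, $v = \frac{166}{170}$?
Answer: $\frac{1811205}{136} \approx 13318.0$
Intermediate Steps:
$v = \frac{83}{85}$ ($v = 166 \cdot \frac{1}{170} = \frac{83}{85} \approx 0.97647$)
$B{\left(I \right)} = 90 + I^{2} - 115 I$ ($B{\left(I \right)} = I + \left(90 + I^{2} - 116 I\right) = 90 + I^{2} - 115 I$)
$t{\left(D \right)} = - \frac{7}{8} + \frac{D \left(\frac{83}{85} + D\right)}{4}$ ($t{\left(D \right)} = - \frac{7}{8} + \frac{\left(D + D\right) \left(D + \frac{83}{85}\right)}{8} = - \frac{7}{8} + \frac{2 D \left(\frac{83}{85} + D\right)}{8} = - \frac{7}{8} + \frac{D \left(\frac{83}{85} + D\right)}{4}$)
$B{\left(-71 \right)} + t{\left(O{\left(15 \right)} \right)} = \left(90 + \left(-71\right)^{2} - -8165\right) + \left(- \frac{7}{8} + \frac{\left(-10\right)^{2}}{4} + \frac{83}{340} \left(-10\right)\right) = \left(90 + 5041 + 8165\right) - - \frac{2949}{136} = 13296 - - \frac{2949}{136} = 13296 + \frac{2949}{136} = \frac{1811205}{136}$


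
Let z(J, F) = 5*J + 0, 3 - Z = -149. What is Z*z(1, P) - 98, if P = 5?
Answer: 662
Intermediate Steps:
Z = 152 (Z = 3 - 1*(-149) = 3 + 149 = 152)
z(J, F) = 5*J
Z*z(1, P) - 98 = 152*(5*1) - 98 = 152*5 - 98 = 760 - 98 = 662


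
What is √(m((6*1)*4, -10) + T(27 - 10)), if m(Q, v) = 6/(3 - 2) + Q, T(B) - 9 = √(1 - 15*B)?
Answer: √(39 + I*√254) ≈ 6.3691 + 1.2511*I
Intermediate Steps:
T(B) = 9 + √(1 - 15*B)
m(Q, v) = 6 + Q (m(Q, v) = 6/1 + Q = 6*1 + Q = 6 + Q)
√(m((6*1)*4, -10) + T(27 - 10)) = √((6 + (6*1)*4) + (9 + √(1 - 15*(27 - 10)))) = √((6 + 6*4) + (9 + √(1 - 15*17))) = √((6 + 24) + (9 + √(1 - 255))) = √(30 + (9 + √(-254))) = √(30 + (9 + I*√254)) = √(39 + I*√254)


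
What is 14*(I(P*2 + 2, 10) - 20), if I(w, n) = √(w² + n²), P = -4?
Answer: -280 + 28*√34 ≈ -116.73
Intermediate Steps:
I(w, n) = √(n² + w²)
14*(I(P*2 + 2, 10) - 20) = 14*(√(10² + (-4*2 + 2)²) - 20) = 14*(√(100 + (-8 + 2)²) - 20) = 14*(√(100 + (-6)²) - 20) = 14*(√(100 + 36) - 20) = 14*(√136 - 20) = 14*(2*√34 - 20) = 14*(-20 + 2*√34) = -280 + 28*√34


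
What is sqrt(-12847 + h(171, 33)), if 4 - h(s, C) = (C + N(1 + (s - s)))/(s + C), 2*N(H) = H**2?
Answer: 7*I*sqrt(10907778)/204 ≈ 113.33*I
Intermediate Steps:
N(H) = H**2/2
h(s, C) = 4 - (1/2 + C)/(C + s) (h(s, C) = 4 - (C + (1 + (s - s))**2/2)/(s + C) = 4 - (C + (1 + 0)**2/2)/(C + s) = 4 - (C + (1/2)*1**2)/(C + s) = 4 - (C + (1/2)*1)/(C + s) = 4 - (C + 1/2)/(C + s) = 4 - (1/2 + C)/(C + s))
sqrt(-12847 + h(171, 33)) = sqrt(-12847 + (-1/2 + 3*33 + 4*171)/(33 + 171)) = sqrt(-12847 + (-1/2 + 99 + 684)/204) = sqrt(-12847 + (1/204)*(1565/2)) = sqrt(-12847 + 1565/408) = sqrt(-5240011/408) = 7*I*sqrt(10907778)/204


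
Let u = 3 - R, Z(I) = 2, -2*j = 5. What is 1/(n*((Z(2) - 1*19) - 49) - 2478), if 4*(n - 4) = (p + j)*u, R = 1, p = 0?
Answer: -2/5319 ≈ -0.00037601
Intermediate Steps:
j = -5/2 (j = -1/2*5 = -5/2 ≈ -2.5000)
u = 2 (u = 3 - 1*1 = 3 - 1 = 2)
n = 11/4 (n = 4 + ((0 - 5/2)*2)/4 = 4 + (-5/2*2)/4 = 4 + (1/4)*(-5) = 4 - 5/4 = 11/4 ≈ 2.7500)
1/(n*((Z(2) - 1*19) - 49) - 2478) = 1/(11*((2 - 1*19) - 49)/4 - 2478) = 1/(11*((2 - 19) - 49)/4 - 2478) = 1/(11*(-17 - 49)/4 - 2478) = 1/((11/4)*(-66) - 2478) = 1/(-363/2 - 2478) = 1/(-5319/2) = -2/5319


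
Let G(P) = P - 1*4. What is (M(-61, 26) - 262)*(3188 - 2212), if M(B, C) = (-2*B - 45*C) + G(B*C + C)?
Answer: -2805024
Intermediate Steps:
G(P) = -4 + P (G(P) = P - 4 = -4 + P)
M(B, C) = -4 - 44*C - 2*B + B*C (M(B, C) = (-2*B - 45*C) + (-4 + (B*C + C)) = (-45*C - 2*B) + (-4 + (C + B*C)) = (-45*C - 2*B) + (-4 + C + B*C) = -4 - 44*C - 2*B + B*C)
(M(-61, 26) - 262)*(3188 - 2212) = ((-4 - 44*26 - 2*(-61) - 61*26) - 262)*(3188 - 2212) = ((-4 - 1144 + 122 - 1586) - 262)*976 = (-2612 - 262)*976 = -2874*976 = -2805024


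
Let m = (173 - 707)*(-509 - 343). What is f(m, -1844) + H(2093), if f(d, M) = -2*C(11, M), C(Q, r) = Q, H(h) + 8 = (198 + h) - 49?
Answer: 2212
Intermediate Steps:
m = 454968 (m = -534*(-852) = 454968)
H(h) = 141 + h (H(h) = -8 + ((198 + h) - 49) = -8 + (149 + h) = 141 + h)
f(d, M) = -22 (f(d, M) = -2*11 = -22)
f(m, -1844) + H(2093) = -22 + (141 + 2093) = -22 + 2234 = 2212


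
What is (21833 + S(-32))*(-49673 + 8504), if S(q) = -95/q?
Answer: -28766879919/32 ≈ -8.9897e+8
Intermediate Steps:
(21833 + S(-32))*(-49673 + 8504) = (21833 - 95/(-32))*(-49673 + 8504) = (21833 - 95*(-1/32))*(-41169) = (21833 + 95/32)*(-41169) = (698751/32)*(-41169) = -28766879919/32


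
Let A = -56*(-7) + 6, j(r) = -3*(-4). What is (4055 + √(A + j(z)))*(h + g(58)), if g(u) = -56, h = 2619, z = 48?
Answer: 10392965 + 2563*√410 ≈ 1.0445e+7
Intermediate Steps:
j(r) = 12
A = 398 (A = 392 + 6 = 398)
(4055 + √(A + j(z)))*(h + g(58)) = (4055 + √(398 + 12))*(2619 - 56) = (4055 + √410)*2563 = 10392965 + 2563*√410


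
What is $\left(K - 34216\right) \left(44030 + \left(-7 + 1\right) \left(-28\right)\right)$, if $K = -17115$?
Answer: $-2268727538$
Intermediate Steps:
$\left(K - 34216\right) \left(44030 + \left(-7 + 1\right) \left(-28\right)\right) = \left(-17115 - 34216\right) \left(44030 + \left(-7 + 1\right) \left(-28\right)\right) = - 51331 \left(44030 - -168\right) = - 51331 \left(44030 + 168\right) = \left(-51331\right) 44198 = -2268727538$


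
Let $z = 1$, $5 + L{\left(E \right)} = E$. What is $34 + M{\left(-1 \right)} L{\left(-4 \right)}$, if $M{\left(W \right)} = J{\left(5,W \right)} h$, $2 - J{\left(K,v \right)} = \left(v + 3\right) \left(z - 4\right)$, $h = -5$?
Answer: $394$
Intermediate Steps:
$L{\left(E \right)} = -5 + E$
$J{\left(K,v \right)} = 11 + 3 v$ ($J{\left(K,v \right)} = 2 - \left(v + 3\right) \left(1 - 4\right) = 2 - \left(3 + v\right) \left(-3\right) = 2 - \left(-9 - 3 v\right) = 2 + \left(9 + 3 v\right) = 11 + 3 v$)
$M{\left(W \right)} = -55 - 15 W$ ($M{\left(W \right)} = \left(11 + 3 W\right) \left(-5\right) = -55 - 15 W$)
$34 + M{\left(-1 \right)} L{\left(-4 \right)} = 34 + \left(-55 - -15\right) \left(-5 - 4\right) = 34 + \left(-55 + 15\right) \left(-9\right) = 34 - -360 = 34 + 360 = 394$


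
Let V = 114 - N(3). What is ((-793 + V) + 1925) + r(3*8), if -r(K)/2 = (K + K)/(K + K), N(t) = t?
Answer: 1241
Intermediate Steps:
V = 111 (V = 114 - 1*3 = 114 - 3 = 111)
r(K) = -2 (r(K) = -2*(K + K)/(K + K) = -2*2*K/(2*K) = -2*2*K*1/(2*K) = -2*1 = -2)
((-793 + V) + 1925) + r(3*8) = ((-793 + 111) + 1925) - 2 = (-682 + 1925) - 2 = 1243 - 2 = 1241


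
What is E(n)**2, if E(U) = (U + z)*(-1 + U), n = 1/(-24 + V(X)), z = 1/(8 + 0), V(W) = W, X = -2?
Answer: 59049/7311616 ≈ 0.0080761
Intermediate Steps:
z = 1/8 ≈ 0.12500
n = -1/26 (n = 1/(-24 - 2) = 1/(-26) = -1/26 ≈ -0.038462)
E(U) = (-1 + U)*(1/8 + U) (E(U) = (U + 1/8)*(-1 + U) = (1/8 + U)*(-1 + U) = (-1 + U)*(1/8 + U))
E(n)**2 = (-1/8 + (-1/26)**2 - 7/8*(-1/26))**2 = (-1/8 + 1/676 + 7/208)**2 = (-243/2704)**2 = 59049/7311616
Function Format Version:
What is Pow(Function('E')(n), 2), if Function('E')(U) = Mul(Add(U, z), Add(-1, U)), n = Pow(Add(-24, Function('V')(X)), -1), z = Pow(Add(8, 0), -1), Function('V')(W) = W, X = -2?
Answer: Rational(59049, 7311616) ≈ 0.0080761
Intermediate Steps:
z = Rational(1, 8) (z = Pow(8, -1) = Rational(1, 8) ≈ 0.12500)
n = Rational(-1, 26) (n = Pow(Add(-24, -2), -1) = Pow(-26, -1) = Rational(-1, 26) ≈ -0.038462)
Function('E')(U) = Mul(Add(-1, U), Add(Rational(1, 8), U)) (Function('E')(U) = Mul(Add(U, Rational(1, 8)), Add(-1, U)) = Mul(Add(Rational(1, 8), U), Add(-1, U)) = Mul(Add(-1, U), Add(Rational(1, 8), U)))
Pow(Function('E')(n), 2) = Pow(Add(Rational(-1, 8), Pow(Rational(-1, 26), 2), Mul(Rational(-7, 8), Rational(-1, 26))), 2) = Pow(Add(Rational(-1, 8), Rational(1, 676), Rational(7, 208)), 2) = Pow(Rational(-243, 2704), 2) = Rational(59049, 7311616)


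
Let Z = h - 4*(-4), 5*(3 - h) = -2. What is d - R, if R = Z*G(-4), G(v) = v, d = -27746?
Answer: -138342/5 ≈ -27668.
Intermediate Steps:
h = 17/5 (h = 3 - ⅕*(-2) = 3 + ⅖ = 17/5 ≈ 3.4000)
Z = 97/5 (Z = 17/5 - 4*(-4) = 17/5 + 16 = 97/5 ≈ 19.400)
R = -388/5 (R = (97/5)*(-4) = -388/5 ≈ -77.600)
d - R = -27746 - 1*(-388/5) = -27746 + 388/5 = -138342/5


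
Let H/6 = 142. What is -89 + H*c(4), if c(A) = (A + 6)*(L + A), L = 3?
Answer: 59551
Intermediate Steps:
H = 852 (H = 6*142 = 852)
c(A) = (3 + A)*(6 + A) (c(A) = (A + 6)*(3 + A) = (6 + A)*(3 + A) = (3 + A)*(6 + A))
-89 + H*c(4) = -89 + 852*(18 + 4**2 + 9*4) = -89 + 852*(18 + 16 + 36) = -89 + 852*70 = -89 + 59640 = 59551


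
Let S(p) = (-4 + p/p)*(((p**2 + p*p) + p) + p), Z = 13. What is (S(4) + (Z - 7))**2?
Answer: 12996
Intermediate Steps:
S(p) = -6*p - 6*p**2 (S(p) = (-4 + 1)*(((p**2 + p**2) + p) + p) = -3*((2*p**2 + p) + p) = -3*((p + 2*p**2) + p) = -3*(2*p + 2*p**2) = -6*p - 6*p**2)
(S(4) + (Z - 7))**2 = (-6*4*(1 + 4) + (13 - 7))**2 = (-6*4*5 + 6)**2 = (-120 + 6)**2 = (-114)**2 = 12996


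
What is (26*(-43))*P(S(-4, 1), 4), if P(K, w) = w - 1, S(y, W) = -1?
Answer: -3354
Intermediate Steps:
P(K, w) = -1 + w
(26*(-43))*P(S(-4, 1), 4) = (26*(-43))*(-1 + 4) = -1118*3 = -3354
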